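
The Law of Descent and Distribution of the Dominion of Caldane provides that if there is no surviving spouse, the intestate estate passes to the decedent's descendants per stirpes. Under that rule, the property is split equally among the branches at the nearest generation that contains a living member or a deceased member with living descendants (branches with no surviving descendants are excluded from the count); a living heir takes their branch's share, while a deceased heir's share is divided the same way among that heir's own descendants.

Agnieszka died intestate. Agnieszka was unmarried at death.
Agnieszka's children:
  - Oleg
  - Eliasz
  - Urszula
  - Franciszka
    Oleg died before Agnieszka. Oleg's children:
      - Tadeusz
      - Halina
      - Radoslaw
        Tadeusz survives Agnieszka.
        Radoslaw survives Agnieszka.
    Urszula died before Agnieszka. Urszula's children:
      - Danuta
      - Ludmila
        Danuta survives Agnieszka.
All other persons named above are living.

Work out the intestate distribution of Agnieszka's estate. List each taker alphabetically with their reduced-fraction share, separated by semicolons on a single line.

Danuta 1/8; Eliasz 1/4; Franciszka 1/4; Halina 1/12; Ludmila 1/8; Radoslaw 1/12; Tadeusz 1/12

There is no surviving spouse, so the entire estate passes to Agnieszka's descendants per stirpes.
The estate is divided into 4 equal shares of 1/4 among Oleg, Eliasz, Urszula, Franciszka.
Oleg predeceased; the 1/4 allotted to Oleg's branch passes to Oleg's issue by representation.
The 1/4 is divided into 3 equal shares of 1/12 among Tadeusz, Halina, Radoslaw.
Tadeusz is living and takes 1/12.
Halina is living and takes 1/12.
Radoslaw is living and takes 1/12.
Eliasz is living and takes 1/4.
Urszula predeceased; the 1/4 allotted to Urszula's branch passes to Urszula's issue by representation.
The 1/4 is divided into 2 equal shares of 1/8 among Danuta, Ludmila.
Danuta is living and takes 1/8.
Ludmila is living and takes 1/8.
Franciszka is living and takes 1/4.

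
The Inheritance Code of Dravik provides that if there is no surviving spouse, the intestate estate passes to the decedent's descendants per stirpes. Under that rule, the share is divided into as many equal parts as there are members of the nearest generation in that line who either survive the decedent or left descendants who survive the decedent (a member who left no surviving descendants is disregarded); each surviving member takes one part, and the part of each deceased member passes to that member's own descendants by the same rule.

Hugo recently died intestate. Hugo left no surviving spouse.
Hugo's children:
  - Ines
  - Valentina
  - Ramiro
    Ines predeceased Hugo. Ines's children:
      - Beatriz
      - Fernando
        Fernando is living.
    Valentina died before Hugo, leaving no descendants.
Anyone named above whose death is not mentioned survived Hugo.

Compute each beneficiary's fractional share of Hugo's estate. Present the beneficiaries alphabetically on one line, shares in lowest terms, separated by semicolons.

Beatriz 1/4; Fernando 1/4; Ramiro 1/2

There is no surviving spouse, so the entire estate passes to Hugo's descendants per stirpes.
Valentina left no surviving issue, so that branch lapses and is disregarded.
The estate is divided into 2 equal shares of 1/2 among Ines, Ramiro.
Ines predeceased; the 1/2 allotted to Ines's branch passes to Ines's issue by representation.
The 1/2 is divided into 2 equal shares of 1/4 among Beatriz, Fernando.
Beatriz is living and takes 1/4.
Fernando is living and takes 1/4.
Ramiro is living and takes 1/2.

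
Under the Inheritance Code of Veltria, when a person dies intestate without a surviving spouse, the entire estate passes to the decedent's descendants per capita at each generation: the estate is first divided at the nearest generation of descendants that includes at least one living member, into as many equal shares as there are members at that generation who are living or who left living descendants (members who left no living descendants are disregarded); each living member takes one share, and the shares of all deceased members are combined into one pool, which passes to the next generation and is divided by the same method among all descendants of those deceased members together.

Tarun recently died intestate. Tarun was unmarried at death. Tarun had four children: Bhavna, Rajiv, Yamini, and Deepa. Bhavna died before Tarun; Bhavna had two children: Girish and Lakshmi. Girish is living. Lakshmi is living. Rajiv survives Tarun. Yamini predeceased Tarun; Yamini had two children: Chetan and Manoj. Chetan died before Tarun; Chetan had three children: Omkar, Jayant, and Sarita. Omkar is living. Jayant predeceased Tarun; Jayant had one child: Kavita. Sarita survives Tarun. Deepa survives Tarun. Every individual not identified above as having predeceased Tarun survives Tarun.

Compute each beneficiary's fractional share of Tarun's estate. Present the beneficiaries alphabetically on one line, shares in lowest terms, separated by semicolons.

Deepa 1/4; Girish 1/8; Kavita 1/24; Lakshmi 1/8; Manoj 1/8; Omkar 1/24; Rajiv 1/4; Sarita 1/24

There is no surviving spouse, so the entire estate passes to Tarun's descendants per capita at each generation.
At generation 1 (Bhavna, Rajiv, Yamini, Deepa) there are 4 shares of (1)/4 = 1/4 each.
Living: Rajiv and Deepa — each takes 1/4.
Deceased: Bhavna and Yamini. Their combined 1/2 is pooled and carried to generation 2.
At generation 2 (Girish, Lakshmi, Chetan, Manoj) there are 4 shares of (1/2)/4 = 1/8 each.
Living: Girish, Lakshmi, and Manoj — each takes 1/8.
Deceased: Chetan. That 1/8 share is carried to generation 3.
At generation 3 (Omkar, Jayant, Sarita) there are 3 shares of (1/8)/3 = 1/24 each.
Living: Omkar and Sarita — each takes 1/24.
Deceased: Jayant. That 1/24 share is carried to generation 4.
At generation 4 (Kavita) there are 1 shares of (1/24)/1 = 1/24 each.
Living: Kavita — each takes 1/24.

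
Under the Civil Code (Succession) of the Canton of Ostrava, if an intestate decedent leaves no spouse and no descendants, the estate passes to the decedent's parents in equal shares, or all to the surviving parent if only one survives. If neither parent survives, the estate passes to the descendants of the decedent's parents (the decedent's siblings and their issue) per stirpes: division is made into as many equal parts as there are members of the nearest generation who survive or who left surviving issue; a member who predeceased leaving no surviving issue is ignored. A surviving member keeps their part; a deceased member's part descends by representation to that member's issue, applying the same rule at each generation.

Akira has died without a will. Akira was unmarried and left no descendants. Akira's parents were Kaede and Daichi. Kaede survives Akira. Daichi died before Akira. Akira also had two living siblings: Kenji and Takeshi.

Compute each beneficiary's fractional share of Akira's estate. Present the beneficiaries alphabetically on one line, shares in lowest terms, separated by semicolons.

Only one parent, Kaede, survives, so Kaede takes the entire estate. The siblings take nothing because a surviving parent has priority.

Kaede 1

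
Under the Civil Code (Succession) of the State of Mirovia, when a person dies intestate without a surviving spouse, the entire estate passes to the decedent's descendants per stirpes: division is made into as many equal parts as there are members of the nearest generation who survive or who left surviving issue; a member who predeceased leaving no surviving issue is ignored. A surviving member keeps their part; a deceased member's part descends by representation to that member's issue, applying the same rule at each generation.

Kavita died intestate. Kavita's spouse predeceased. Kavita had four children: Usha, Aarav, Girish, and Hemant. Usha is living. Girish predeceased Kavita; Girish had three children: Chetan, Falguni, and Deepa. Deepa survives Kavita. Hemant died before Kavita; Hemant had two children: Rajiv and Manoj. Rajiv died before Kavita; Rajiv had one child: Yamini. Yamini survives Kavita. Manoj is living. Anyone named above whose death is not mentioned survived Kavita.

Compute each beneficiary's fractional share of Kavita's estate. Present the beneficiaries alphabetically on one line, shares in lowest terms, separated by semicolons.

There is no surviving spouse, so the entire estate passes to Kavita's descendants per stirpes.
The estate is divided into 4 equal shares of 1/4 among Usha, Aarav, Girish, Hemant.
Usha is living and takes 1/4.
Aarav is living and takes 1/4.
Girish predeceased; the 1/4 allotted to Girish's branch passes to Girish's issue by representation.
The 1/4 is divided into 3 equal shares of 1/12 among Chetan, Falguni, Deepa.
Chetan is living and takes 1/12.
Falguni is living and takes 1/12.
Deepa is living and takes 1/12.
Hemant predeceased; the 1/4 allotted to Hemant's branch passes to Hemant's issue by representation.
The 1/4 is divided into 2 equal shares of 1/8 among Rajiv, Manoj.
Rajiv predeceased; the 1/8 allotted to Rajiv's branch passes to Rajiv's issue by representation.
Yamini is the sole taker at this level and receives the full 1/8.
Manoj is living and takes 1/8.

Aarav 1/4; Chetan 1/12; Deepa 1/12; Falguni 1/12; Manoj 1/8; Usha 1/4; Yamini 1/8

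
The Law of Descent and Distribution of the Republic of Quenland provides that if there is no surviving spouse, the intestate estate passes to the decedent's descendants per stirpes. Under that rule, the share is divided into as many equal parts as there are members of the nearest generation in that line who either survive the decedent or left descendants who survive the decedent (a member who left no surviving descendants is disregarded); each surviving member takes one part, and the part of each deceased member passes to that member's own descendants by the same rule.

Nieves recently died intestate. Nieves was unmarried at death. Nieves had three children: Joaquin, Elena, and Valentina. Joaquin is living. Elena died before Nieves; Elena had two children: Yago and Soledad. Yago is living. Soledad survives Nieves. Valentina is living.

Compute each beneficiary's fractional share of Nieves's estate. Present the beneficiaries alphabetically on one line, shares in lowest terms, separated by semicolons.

There is no surviving spouse, so the entire estate passes to Nieves's descendants per stirpes.
The estate is divided into 3 equal shares of 1/3 among Joaquin, Elena, Valentina.
Joaquin is living and takes 1/3.
Elena predeceased; the 1/3 allotted to Elena's branch passes to Elena's issue by representation.
The 1/3 is divided into 2 equal shares of 1/6 among Yago, Soledad.
Yago is living and takes 1/6.
Soledad is living and takes 1/6.
Valentina is living and takes 1/3.

Joaquin 1/3; Soledad 1/6; Valentina 1/3; Yago 1/6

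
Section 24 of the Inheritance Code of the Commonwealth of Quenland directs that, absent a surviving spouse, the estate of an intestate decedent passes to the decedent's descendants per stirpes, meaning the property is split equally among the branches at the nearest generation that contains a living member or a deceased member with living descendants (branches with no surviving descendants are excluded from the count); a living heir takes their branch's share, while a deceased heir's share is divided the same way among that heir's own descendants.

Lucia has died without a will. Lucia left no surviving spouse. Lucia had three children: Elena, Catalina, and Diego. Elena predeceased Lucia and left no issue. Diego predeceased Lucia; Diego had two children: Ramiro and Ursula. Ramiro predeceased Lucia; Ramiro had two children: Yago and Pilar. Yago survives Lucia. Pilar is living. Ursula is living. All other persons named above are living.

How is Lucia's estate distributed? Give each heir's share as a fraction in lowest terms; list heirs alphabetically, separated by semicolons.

There is no surviving spouse, so the entire estate passes to Lucia's descendants per stirpes.
Elena left no surviving issue, so that branch lapses and is disregarded.
The estate is divided into 2 equal shares of 1/2 among Catalina, Diego.
Catalina is living and takes 1/2.
Diego predeceased; the 1/2 allotted to Diego's branch passes to Diego's issue by representation.
The 1/2 is divided into 2 equal shares of 1/4 among Ramiro, Ursula.
Ramiro predeceased; the 1/4 allotted to Ramiro's branch passes to Ramiro's issue by representation.
The 1/4 is divided into 2 equal shares of 1/8 among Yago, Pilar.
Yago is living and takes 1/8.
Pilar is living and takes 1/8.
Ursula is living and takes 1/4.

Catalina 1/2; Pilar 1/8; Ursula 1/4; Yago 1/8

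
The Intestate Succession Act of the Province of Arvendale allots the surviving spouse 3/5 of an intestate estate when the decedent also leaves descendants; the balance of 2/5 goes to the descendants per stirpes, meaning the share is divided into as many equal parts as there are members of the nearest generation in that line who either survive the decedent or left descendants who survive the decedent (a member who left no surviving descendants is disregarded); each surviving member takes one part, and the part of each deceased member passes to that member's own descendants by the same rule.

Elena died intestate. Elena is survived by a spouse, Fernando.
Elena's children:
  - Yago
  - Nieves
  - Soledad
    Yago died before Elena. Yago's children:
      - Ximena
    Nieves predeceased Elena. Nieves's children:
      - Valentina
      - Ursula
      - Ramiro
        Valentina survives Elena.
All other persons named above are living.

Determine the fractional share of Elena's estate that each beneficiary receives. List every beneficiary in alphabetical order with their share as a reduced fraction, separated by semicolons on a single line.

Fernando, as surviving spouse, takes 3/5.
The remaining 2/5 passes to Elena's descendants per stirpes.
The 2/5 is divided into 3 equal shares of 2/15 among Yago, Nieves, Soledad.
Yago predeceased; the 2/15 allotted to Yago's branch passes to Yago's issue by representation.
Ximena is the sole taker at this level and receives the full 2/15.
Nieves predeceased; the 2/15 allotted to Nieves's branch passes to Nieves's issue by representation.
The 2/15 is divided into 3 equal shares of 2/45 among Valentina, Ursula, Ramiro.
Valentina is living and takes 2/45.
Ursula is living and takes 2/45.
Ramiro is living and takes 2/45.
Soledad is living and takes 2/15.

Fernando 3/5; Ramiro 2/45; Soledad 2/15; Ursula 2/45; Valentina 2/45; Ximena 2/15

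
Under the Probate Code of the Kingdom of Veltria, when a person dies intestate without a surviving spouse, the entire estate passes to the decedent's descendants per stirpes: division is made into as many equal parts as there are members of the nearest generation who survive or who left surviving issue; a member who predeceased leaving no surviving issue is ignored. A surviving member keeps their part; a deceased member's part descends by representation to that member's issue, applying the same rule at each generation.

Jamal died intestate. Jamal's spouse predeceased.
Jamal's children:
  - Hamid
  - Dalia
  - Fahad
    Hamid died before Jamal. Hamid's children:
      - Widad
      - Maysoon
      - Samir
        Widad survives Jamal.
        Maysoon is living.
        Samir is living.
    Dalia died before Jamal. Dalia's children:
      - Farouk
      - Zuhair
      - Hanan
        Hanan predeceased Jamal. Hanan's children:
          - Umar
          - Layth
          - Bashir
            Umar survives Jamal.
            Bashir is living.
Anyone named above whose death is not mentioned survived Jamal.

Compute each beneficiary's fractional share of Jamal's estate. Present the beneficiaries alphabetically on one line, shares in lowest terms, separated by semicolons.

Bashir 1/27; Fahad 1/3; Farouk 1/9; Layth 1/27; Maysoon 1/9; Samir 1/9; Umar 1/27; Widad 1/9; Zuhair 1/9

There is no surviving spouse, so the entire estate passes to Jamal's descendants per stirpes.
The estate is divided into 3 equal shares of 1/3 among Hamid, Dalia, Fahad.
Hamid predeceased; the 1/3 allotted to Hamid's branch passes to Hamid's issue by representation.
The 1/3 is divided into 3 equal shares of 1/9 among Widad, Maysoon, Samir.
Widad is living and takes 1/9.
Maysoon is living and takes 1/9.
Samir is living and takes 1/9.
Dalia predeceased; the 1/3 allotted to Dalia's branch passes to Dalia's issue by representation.
The 1/3 is divided into 3 equal shares of 1/9 among Farouk, Zuhair, Hanan.
Farouk is living and takes 1/9.
Zuhair is living and takes 1/9.
Hanan predeceased; the 1/9 allotted to Hanan's branch passes to Hanan's issue by representation.
The 1/9 is divided into 3 equal shares of 1/27 among Umar, Layth, Bashir.
Umar is living and takes 1/27.
Layth is living and takes 1/27.
Bashir is living and takes 1/27.
Fahad is living and takes 1/3.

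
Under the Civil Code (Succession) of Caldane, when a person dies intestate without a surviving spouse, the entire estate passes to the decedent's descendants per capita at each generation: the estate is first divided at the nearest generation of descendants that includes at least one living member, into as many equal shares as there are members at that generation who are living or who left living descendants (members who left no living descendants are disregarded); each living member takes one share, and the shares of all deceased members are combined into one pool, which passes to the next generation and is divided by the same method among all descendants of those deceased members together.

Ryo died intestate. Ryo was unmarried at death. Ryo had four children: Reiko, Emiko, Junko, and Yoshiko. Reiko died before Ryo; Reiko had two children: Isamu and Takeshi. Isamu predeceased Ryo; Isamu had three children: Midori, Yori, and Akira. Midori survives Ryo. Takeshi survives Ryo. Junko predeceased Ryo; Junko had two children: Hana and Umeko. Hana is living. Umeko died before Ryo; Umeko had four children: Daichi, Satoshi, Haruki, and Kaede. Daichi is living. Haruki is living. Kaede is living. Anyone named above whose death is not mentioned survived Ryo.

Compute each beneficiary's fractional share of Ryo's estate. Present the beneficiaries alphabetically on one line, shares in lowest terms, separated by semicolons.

There is no surviving spouse, so the entire estate passes to Ryo's descendants per capita at each generation.
At generation 1 (Reiko, Emiko, Junko, Yoshiko) there are 4 shares of (1)/4 = 1/4 each.
Living: Emiko and Yoshiko — each takes 1/4.
Deceased: Reiko and Junko. Their combined 1/2 is pooled and carried to generation 2.
At generation 2 (Isamu, Takeshi, Hana, Umeko) there are 4 shares of (1/2)/4 = 1/8 each.
Living: Takeshi and Hana — each takes 1/8.
Deceased: Isamu and Umeko. Their combined 1/4 is pooled and carried to generation 3.
At generation 3 (Midori, Yori, Akira, Daichi, Satoshi, Haruki, Kaede) there are 7 shares of (1/4)/7 = 1/28 each.
Living: Midori, Yori, Akira, Daichi, Satoshi, Haruki, and Kaede — each takes 1/28.

Akira 1/28; Daichi 1/28; Emiko 1/4; Hana 1/8; Haruki 1/28; Kaede 1/28; Midori 1/28; Satoshi 1/28; Takeshi 1/8; Yori 1/28; Yoshiko 1/4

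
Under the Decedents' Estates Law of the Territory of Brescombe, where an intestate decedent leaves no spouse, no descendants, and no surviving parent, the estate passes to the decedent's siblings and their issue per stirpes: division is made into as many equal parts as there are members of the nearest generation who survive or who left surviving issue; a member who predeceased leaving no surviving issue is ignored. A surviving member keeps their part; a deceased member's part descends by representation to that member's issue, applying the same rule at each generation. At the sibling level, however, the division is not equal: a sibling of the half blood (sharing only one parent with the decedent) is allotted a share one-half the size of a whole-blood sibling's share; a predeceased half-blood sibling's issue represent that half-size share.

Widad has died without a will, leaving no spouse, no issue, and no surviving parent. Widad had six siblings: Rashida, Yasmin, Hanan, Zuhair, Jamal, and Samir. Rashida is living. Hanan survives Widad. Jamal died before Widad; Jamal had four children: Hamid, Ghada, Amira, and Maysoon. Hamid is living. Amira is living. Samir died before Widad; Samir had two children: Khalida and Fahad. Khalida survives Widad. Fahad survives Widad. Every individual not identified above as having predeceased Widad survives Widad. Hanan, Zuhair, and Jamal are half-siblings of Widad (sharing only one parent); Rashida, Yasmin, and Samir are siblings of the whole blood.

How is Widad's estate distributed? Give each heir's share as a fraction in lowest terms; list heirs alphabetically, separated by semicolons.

No spouse, descendants, or parent survives, so the estate passes to Widad's siblings per stirpes.
Half-blood siblings count for one-half the weight of whole-blood siblings at the initial division.
Dividing 1 in proportion to weights (total weight 9/2): Rashida (weight 1) → 2/9; Yasmin (weight 1) → 2/9; Hanan (weight 1/2) → 1/9; Zuhair (weight 1/2) → 1/9; Jamal (weight 1/2) → 1/9; Samir (weight 1) → 2/9.
Rashida is living and takes 2/9.
Yasmin is living and takes 2/9.
Hanan is living and takes 1/9.
Zuhair is living and takes 1/9.
Jamal predeceased; the 1/9 allotted to Jamal's branch passes to Jamal's issue by representation.
The 1/9 is divided into 4 equal shares of 1/36 among Hamid, Ghada, Amira, Maysoon.
Hamid is living and takes 1/36.
Ghada is living and takes 1/36.
Amira is living and takes 1/36.
Maysoon is living and takes 1/36.
Samir predeceased; the 2/9 allotted to Samir's branch passes to Samir's issue by representation.
The 2/9 is divided into 2 equal shares of 1/9 among Khalida, Fahad.
Khalida is living and takes 1/9.
Fahad is living and takes 1/9.

Amira 1/36; Fahad 1/9; Ghada 1/36; Hamid 1/36; Hanan 1/9; Khalida 1/9; Maysoon 1/36; Rashida 2/9; Yasmin 2/9; Zuhair 1/9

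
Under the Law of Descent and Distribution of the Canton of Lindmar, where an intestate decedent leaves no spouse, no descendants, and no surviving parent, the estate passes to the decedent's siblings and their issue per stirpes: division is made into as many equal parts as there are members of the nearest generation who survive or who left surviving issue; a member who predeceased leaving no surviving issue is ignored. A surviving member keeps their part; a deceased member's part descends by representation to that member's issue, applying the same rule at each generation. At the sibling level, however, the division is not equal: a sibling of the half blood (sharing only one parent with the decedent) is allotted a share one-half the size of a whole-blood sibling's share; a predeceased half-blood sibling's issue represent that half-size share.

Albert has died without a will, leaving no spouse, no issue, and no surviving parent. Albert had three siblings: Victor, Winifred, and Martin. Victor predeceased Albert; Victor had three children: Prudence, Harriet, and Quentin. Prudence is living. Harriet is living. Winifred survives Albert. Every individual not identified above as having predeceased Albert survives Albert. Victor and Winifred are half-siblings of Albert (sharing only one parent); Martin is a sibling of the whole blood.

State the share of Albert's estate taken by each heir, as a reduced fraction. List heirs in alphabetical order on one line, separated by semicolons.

No spouse, descendants, or parent survives, so the estate passes to Albert's siblings per stirpes.
Half-blood siblings count for one-half the weight of whole-blood siblings at the initial division.
Dividing 1 in proportion to weights (total weight 2): Victor (weight 1/2) → 1/4; Winifred (weight 1/2) → 1/4; Martin (weight 1) → 1/2.
Victor predeceased; the 1/4 allotted to Victor's branch passes to Victor's issue by representation.
The 1/4 is divided into 3 equal shares of 1/12 among Prudence, Harriet, Quentin.
Prudence is living and takes 1/12.
Harriet is living and takes 1/12.
Quentin is living and takes 1/12.
Winifred is living and takes 1/4.
Martin is living and takes 1/2.

Harriet 1/12; Martin 1/2; Prudence 1/12; Quentin 1/12; Winifred 1/4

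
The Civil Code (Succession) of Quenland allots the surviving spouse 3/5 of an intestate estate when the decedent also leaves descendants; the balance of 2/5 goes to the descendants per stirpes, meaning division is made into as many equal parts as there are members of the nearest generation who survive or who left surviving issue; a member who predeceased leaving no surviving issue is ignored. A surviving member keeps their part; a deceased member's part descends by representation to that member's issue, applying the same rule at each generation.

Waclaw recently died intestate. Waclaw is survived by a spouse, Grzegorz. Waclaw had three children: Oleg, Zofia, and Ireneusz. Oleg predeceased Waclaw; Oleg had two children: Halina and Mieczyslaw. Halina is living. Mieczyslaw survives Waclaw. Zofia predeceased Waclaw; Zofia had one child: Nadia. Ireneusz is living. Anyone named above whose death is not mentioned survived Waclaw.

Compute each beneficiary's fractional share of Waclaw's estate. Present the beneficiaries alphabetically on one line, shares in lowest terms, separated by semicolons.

Grzegorz 3/5; Halina 1/15; Ireneusz 2/15; Mieczyslaw 1/15; Nadia 2/15

Grzegorz, as surviving spouse, takes 3/5.
The remaining 2/5 passes to Waclaw's descendants per stirpes.
The 2/5 is divided into 3 equal shares of 2/15 among Oleg, Zofia, Ireneusz.
Oleg predeceased; the 2/15 allotted to Oleg's branch passes to Oleg's issue by representation.
The 2/15 is divided into 2 equal shares of 1/15 among Halina, Mieczyslaw.
Halina is living and takes 1/15.
Mieczyslaw is living and takes 1/15.
Zofia predeceased; the 2/15 allotted to Zofia's branch passes to Zofia's issue by representation.
Nadia is the sole taker at this level and receives the full 2/15.
Ireneusz is living and takes 2/15.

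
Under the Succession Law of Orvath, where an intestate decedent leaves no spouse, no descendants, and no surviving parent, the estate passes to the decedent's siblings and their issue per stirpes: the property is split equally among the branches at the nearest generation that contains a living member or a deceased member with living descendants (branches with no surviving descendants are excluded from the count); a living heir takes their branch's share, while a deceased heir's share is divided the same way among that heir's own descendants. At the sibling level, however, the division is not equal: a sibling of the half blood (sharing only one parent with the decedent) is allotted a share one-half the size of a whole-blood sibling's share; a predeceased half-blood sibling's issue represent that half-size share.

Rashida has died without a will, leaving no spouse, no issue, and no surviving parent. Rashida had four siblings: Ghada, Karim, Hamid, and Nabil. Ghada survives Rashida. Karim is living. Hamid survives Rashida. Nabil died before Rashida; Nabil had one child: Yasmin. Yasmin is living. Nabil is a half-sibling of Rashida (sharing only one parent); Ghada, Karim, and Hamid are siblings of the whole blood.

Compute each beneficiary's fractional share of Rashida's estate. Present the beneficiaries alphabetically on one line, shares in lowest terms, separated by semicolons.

No spouse, descendants, or parent survives, so the estate passes to Rashida's siblings per stirpes.
Half-blood siblings count for one-half the weight of whole-blood siblings at the initial division.
Dividing 1 in proportion to weights (total weight 7/2): Ghada (weight 1) → 2/7; Karim (weight 1) → 2/7; Hamid (weight 1) → 2/7; Nabil (weight 1/2) → 1/7.
Ghada is living and takes 2/7.
Karim is living and takes 2/7.
Hamid is living and takes 2/7.
Nabil predeceased; the 1/7 allotted to Nabil's branch passes to Nabil's issue by representation.
Yasmin is the sole taker at this level and receives the full 1/7.

Ghada 2/7; Hamid 2/7; Karim 2/7; Yasmin 1/7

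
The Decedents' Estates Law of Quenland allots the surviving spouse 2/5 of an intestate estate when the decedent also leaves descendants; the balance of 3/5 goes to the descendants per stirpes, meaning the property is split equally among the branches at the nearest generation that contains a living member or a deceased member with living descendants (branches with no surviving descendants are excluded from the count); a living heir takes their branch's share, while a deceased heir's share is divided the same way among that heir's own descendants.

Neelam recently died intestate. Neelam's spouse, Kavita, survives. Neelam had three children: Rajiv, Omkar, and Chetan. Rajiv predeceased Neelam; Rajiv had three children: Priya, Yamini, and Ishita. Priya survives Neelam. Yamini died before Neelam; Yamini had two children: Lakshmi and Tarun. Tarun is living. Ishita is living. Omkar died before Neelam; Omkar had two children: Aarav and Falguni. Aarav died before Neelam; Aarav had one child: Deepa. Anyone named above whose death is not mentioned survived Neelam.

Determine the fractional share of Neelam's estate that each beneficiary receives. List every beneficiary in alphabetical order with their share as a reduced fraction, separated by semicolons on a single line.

Chetan 1/5; Deepa 1/10; Falguni 1/10; Ishita 1/15; Kavita 2/5; Lakshmi 1/30; Priya 1/15; Tarun 1/30

Kavita, as surviving spouse, takes 2/5.
The remaining 3/5 passes to Neelam's descendants per stirpes.
The 3/5 is divided into 3 equal shares of 1/5 among Rajiv, Omkar, Chetan.
Rajiv predeceased; the 1/5 allotted to Rajiv's branch passes to Rajiv's issue by representation.
The 1/5 is divided into 3 equal shares of 1/15 among Priya, Yamini, Ishita.
Priya is living and takes 1/15.
Yamini predeceased; the 1/15 allotted to Yamini's branch passes to Yamini's issue by representation.
The 1/15 is divided into 2 equal shares of 1/30 among Lakshmi, Tarun.
Lakshmi is living and takes 1/30.
Tarun is living and takes 1/30.
Ishita is living and takes 1/15.
Omkar predeceased; the 1/5 allotted to Omkar's branch passes to Omkar's issue by representation.
The 1/5 is divided into 2 equal shares of 1/10 among Aarav, Falguni.
Aarav predeceased; the 1/10 allotted to Aarav's branch passes to Aarav's issue by representation.
Deepa is the sole taker at this level and receives the full 1/10.
Falguni is living and takes 1/10.
Chetan is living and takes 1/5.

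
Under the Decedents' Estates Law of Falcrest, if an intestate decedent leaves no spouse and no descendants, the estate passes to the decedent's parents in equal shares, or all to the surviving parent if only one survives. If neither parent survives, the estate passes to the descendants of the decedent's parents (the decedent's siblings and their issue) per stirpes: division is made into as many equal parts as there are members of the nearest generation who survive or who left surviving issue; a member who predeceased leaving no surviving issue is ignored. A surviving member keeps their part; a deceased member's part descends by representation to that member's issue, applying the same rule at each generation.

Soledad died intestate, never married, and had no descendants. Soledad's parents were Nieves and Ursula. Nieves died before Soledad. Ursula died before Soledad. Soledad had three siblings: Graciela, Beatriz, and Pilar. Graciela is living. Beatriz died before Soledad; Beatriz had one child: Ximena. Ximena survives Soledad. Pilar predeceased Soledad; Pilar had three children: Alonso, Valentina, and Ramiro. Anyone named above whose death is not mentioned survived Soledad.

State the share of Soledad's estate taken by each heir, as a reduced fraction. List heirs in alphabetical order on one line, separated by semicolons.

Alonso 1/9; Graciela 1/3; Ramiro 1/9; Valentina 1/9; Ximena 1/3

Neither parent survives and there are no descendants, so the estate passes to Soledad's siblings and their issue per stirpes.
The estate is divided into 3 equal shares of 1/3 among Graciela, Beatriz, Pilar.
Graciela is living and takes 1/3.
Beatriz predeceased; the 1/3 allotted to Beatriz's branch passes to Beatriz's issue by representation.
Ximena is the sole taker at this level and receives the full 1/3.
Pilar predeceased; the 1/3 allotted to Pilar's branch passes to Pilar's issue by representation.
The 1/3 is divided into 3 equal shares of 1/9 among Alonso, Valentina, Ramiro.
Alonso is living and takes 1/9.
Valentina is living and takes 1/9.
Ramiro is living and takes 1/9.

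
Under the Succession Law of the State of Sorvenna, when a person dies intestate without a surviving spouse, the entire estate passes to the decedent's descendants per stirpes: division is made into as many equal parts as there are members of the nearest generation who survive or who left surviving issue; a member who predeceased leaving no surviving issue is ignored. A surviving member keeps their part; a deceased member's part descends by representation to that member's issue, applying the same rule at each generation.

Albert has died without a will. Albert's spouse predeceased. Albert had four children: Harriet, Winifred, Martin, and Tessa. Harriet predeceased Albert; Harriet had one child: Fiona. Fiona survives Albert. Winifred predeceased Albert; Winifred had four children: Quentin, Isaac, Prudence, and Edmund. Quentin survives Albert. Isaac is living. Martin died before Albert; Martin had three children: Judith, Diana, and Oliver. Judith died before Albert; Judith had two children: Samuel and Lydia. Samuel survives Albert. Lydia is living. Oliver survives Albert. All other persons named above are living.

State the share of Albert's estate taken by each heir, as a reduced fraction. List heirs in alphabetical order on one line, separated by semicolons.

Diana 1/12; Edmund 1/16; Fiona 1/4; Isaac 1/16; Lydia 1/24; Oliver 1/12; Prudence 1/16; Quentin 1/16; Samuel 1/24; Tessa 1/4

There is no surviving spouse, so the entire estate passes to Albert's descendants per stirpes.
The estate is divided into 4 equal shares of 1/4 among Harriet, Winifred, Martin, Tessa.
Harriet predeceased; the 1/4 allotted to Harriet's branch passes to Harriet's issue by representation.
Fiona is the sole taker at this level and receives the full 1/4.
Winifred predeceased; the 1/4 allotted to Winifred's branch passes to Winifred's issue by representation.
The 1/4 is divided into 4 equal shares of 1/16 among Quentin, Isaac, Prudence, Edmund.
Quentin is living and takes 1/16.
Isaac is living and takes 1/16.
Prudence is living and takes 1/16.
Edmund is living and takes 1/16.
Martin predeceased; the 1/4 allotted to Martin's branch passes to Martin's issue by representation.
The 1/4 is divided into 3 equal shares of 1/12 among Judith, Diana, Oliver.
Judith predeceased; the 1/12 allotted to Judith's branch passes to Judith's issue by representation.
The 1/12 is divided into 2 equal shares of 1/24 among Samuel, Lydia.
Samuel is living and takes 1/24.
Lydia is living and takes 1/24.
Diana is living and takes 1/12.
Oliver is living and takes 1/12.
Tessa is living and takes 1/4.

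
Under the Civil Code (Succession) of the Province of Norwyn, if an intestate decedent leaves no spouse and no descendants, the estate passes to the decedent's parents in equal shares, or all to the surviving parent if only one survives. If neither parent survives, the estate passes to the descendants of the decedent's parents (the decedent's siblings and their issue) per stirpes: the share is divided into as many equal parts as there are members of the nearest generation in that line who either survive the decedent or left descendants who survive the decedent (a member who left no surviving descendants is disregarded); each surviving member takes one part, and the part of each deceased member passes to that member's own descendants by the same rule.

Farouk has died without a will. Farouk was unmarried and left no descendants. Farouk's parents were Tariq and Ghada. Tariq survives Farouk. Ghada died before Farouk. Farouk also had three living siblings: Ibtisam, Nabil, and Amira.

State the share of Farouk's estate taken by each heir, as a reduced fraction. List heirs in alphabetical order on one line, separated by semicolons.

Only one parent, Tariq, survives, so Tariq takes the entire estate. The siblings take nothing because a surviving parent has priority.

Tariq 1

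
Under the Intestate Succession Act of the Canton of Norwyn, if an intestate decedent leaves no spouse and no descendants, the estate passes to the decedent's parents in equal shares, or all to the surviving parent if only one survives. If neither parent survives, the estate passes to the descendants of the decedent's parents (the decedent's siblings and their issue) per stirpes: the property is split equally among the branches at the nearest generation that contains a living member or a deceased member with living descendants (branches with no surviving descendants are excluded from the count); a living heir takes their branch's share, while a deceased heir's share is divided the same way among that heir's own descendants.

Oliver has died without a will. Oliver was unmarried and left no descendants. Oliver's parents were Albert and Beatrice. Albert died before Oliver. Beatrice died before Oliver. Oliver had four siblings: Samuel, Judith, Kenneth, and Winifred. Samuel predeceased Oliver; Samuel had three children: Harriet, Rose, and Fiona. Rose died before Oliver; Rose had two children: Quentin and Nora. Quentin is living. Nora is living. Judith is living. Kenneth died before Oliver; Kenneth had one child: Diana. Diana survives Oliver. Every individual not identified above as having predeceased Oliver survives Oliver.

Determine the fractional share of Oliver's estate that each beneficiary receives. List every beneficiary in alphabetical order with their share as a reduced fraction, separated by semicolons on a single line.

Neither parent survives and there are no descendants, so the estate passes to Oliver's siblings and their issue per stirpes.
The estate is divided into 4 equal shares of 1/4 among Samuel, Judith, Kenneth, Winifred.
Samuel predeceased; the 1/4 allotted to Samuel's branch passes to Samuel's issue by representation.
The 1/4 is divided into 3 equal shares of 1/12 among Harriet, Rose, Fiona.
Harriet is living and takes 1/12.
Rose predeceased; the 1/12 allotted to Rose's branch passes to Rose's issue by representation.
The 1/12 is divided into 2 equal shares of 1/24 among Quentin, Nora.
Quentin is living and takes 1/24.
Nora is living and takes 1/24.
Fiona is living and takes 1/12.
Judith is living and takes 1/4.
Kenneth predeceased; the 1/4 allotted to Kenneth's branch passes to Kenneth's issue by representation.
Diana is the sole taker at this level and receives the full 1/4.
Winifred is living and takes 1/4.

Diana 1/4; Fiona 1/12; Harriet 1/12; Judith 1/4; Nora 1/24; Quentin 1/24; Winifred 1/4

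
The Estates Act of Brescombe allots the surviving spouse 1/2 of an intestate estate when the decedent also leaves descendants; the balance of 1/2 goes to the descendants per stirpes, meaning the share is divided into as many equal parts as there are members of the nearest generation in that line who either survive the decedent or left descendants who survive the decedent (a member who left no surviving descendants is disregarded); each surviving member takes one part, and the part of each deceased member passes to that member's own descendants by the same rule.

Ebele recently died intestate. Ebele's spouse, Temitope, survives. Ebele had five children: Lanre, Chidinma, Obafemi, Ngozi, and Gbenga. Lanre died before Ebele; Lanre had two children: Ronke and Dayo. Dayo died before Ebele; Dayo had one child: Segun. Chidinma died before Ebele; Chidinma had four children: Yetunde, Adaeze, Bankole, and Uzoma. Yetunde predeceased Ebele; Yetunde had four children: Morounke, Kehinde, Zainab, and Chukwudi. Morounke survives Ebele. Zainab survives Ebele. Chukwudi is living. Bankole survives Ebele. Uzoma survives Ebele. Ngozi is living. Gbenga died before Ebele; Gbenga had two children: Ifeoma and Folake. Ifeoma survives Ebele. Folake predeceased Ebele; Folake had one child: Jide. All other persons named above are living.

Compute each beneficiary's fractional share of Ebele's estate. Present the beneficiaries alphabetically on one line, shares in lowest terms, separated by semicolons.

Temitope, as surviving spouse, takes 1/2.
The remaining 1/2 passes to Ebele's descendants per stirpes.
The 1/2 is divided into 5 equal shares of 1/10 among Lanre, Chidinma, Obafemi, Ngozi, Gbenga.
Lanre predeceased; the 1/10 allotted to Lanre's branch passes to Lanre's issue by representation.
The 1/10 is divided into 2 equal shares of 1/20 among Ronke, Dayo.
Ronke is living and takes 1/20.
Dayo predeceased; the 1/20 allotted to Dayo's branch passes to Dayo's issue by representation.
Segun is the sole taker at this level and receives the full 1/20.
Chidinma predeceased; the 1/10 allotted to Chidinma's branch passes to Chidinma's issue by representation.
The 1/10 is divided into 4 equal shares of 1/40 among Yetunde, Adaeze, Bankole, Uzoma.
Yetunde predeceased; the 1/40 allotted to Yetunde's branch passes to Yetunde's issue by representation.
The 1/40 is divided into 4 equal shares of 1/160 among Morounke, Kehinde, Zainab, Chukwudi.
Morounke is living and takes 1/160.
Kehinde is living and takes 1/160.
Zainab is living and takes 1/160.
Chukwudi is living and takes 1/160.
Adaeze is living and takes 1/40.
Bankole is living and takes 1/40.
Uzoma is living and takes 1/40.
Obafemi is living and takes 1/10.
Ngozi is living and takes 1/10.
Gbenga predeceased; the 1/10 allotted to Gbenga's branch passes to Gbenga's issue by representation.
The 1/10 is divided into 2 equal shares of 1/20 among Ifeoma, Folake.
Ifeoma is living and takes 1/20.
Folake predeceased; the 1/20 allotted to Folake's branch passes to Folake's issue by representation.
Jide is the sole taker at this level and receives the full 1/20.

Adaeze 1/40; Bankole 1/40; Chukwudi 1/160; Ifeoma 1/20; Jide 1/20; Kehinde 1/160; Morounke 1/160; Ngozi 1/10; Obafemi 1/10; Ronke 1/20; Segun 1/20; Temitope 1/2; Uzoma 1/40; Zainab 1/160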